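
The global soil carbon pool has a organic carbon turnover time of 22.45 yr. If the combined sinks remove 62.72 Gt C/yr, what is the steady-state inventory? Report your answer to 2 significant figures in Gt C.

τ = M/F ⇒ M = τ × F = 22.45 × 62.72 = 1408 Gt C.

1400 Gt C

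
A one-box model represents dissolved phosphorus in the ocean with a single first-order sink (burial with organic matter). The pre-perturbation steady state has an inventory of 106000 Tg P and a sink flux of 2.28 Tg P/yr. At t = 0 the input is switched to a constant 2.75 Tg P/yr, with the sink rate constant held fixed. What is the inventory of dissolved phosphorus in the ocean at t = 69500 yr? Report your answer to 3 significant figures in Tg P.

The sink rate constant is k = F₀/M₀ = 2.28/106000 = 2.151×10^-5 yr⁻¹.
Solving dM/dt = F₁ − kM with M(0) = M₀ gives M(t) = F₁/k + (M₀ − F₁/k)·e^(−kt).
F₁/k = 2.75/2.151×10^-5 = 127850 Tg P; kt = 2.151×10^-5 × 69500 = 1.495, e^(−kt) = 0.2243.
M(69500) = 127850 + (106000 − 127850) × 0.2243 = 127850 − 4900 = 122950 Tg P.

123000 Tg P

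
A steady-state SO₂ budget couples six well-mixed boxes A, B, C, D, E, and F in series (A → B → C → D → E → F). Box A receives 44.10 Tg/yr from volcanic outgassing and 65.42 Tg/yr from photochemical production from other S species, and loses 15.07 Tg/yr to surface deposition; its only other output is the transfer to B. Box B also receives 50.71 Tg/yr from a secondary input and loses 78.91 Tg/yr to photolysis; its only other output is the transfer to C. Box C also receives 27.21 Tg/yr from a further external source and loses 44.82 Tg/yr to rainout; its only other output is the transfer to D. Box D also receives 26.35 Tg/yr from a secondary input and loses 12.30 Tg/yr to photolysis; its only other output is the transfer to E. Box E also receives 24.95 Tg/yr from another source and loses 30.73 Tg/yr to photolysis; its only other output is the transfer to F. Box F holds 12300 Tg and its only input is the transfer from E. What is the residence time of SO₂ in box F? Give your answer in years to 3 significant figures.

216 yr

Box A: F(A→B) = (44.10 + 65.42) − 15.07 = 94.450 Tg/yr.
Box B: F(B→C) = (94.450 + 50.71) − 78.91 = 66.250 Tg/yr.
Box C: F(C→D) = (66.250 + 27.21) − 44.82 = 48.640 Tg/yr.
Box D: F(D→E) = (48.640 + 26.35) − 12.30 = 62.690 Tg/yr.
Box E: F(E→F) = (62.690 + 24.95) − 30.73 = 56.910 Tg/yr.
Box F throughput = its input = 56.910 Tg/yr; τ = 12300 / 56.910 = 216.1 yr.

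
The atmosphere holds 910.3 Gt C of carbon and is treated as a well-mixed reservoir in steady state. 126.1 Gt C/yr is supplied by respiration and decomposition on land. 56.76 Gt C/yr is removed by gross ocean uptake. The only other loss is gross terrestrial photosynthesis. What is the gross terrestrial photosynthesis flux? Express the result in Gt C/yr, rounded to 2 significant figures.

69 Gt C/yr

At steady state ΣF_in = ΣF_out.
ΣF_in = 126.10 Gt C/yr.
Gross terrestrial photosynthesis flux = ΣF_in − (56.76) = 126.10 − 56.76 = 69.34 Gt C/yr.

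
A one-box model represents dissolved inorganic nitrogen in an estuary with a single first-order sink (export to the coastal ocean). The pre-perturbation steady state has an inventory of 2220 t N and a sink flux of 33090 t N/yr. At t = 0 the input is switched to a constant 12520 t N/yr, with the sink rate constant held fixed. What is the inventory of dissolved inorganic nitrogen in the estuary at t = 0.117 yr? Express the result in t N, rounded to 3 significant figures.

τ = M₀/F₀ = 2220/33090 = 0.06709 yr; rate constant k = 1/τ.
New steady state M_∞ = F₁/k = F₁·τ = 12520 × 0.06709 = 839.96 t N.
M(t) = M_∞ + (M₀ − M_∞)·e^(−t/τ); t/τ = 0.117/0.06709 = 1.744, so e^(−t/τ) = 0.1748.
M(t) = 839.96 + 1380 × 0.1748 = 1081.2 t N.

1080 t N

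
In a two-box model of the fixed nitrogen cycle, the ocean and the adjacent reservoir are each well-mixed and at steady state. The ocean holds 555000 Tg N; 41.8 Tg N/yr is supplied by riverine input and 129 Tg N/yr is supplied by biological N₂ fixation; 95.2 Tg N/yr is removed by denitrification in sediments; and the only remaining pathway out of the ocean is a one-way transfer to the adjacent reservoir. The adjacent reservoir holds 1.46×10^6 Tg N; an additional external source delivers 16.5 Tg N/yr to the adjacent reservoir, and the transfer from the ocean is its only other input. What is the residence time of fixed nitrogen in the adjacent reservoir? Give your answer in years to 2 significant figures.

16000 yr

Balance the ocean: ΣF_in = 41.8 + 129 = 170.80 Tg N/yr.
Transfer to the adjacent reservoir = ΣF_in − (95.2) = 75.600 Tg N/yr.
Total input to the adjacent reservoir = 75.600 + 16.5 = 92.100 Tg N/yr; at steady state this equals its total output.
τ = M / F = 1.46×10^6 / 92.100 = 15850 yr.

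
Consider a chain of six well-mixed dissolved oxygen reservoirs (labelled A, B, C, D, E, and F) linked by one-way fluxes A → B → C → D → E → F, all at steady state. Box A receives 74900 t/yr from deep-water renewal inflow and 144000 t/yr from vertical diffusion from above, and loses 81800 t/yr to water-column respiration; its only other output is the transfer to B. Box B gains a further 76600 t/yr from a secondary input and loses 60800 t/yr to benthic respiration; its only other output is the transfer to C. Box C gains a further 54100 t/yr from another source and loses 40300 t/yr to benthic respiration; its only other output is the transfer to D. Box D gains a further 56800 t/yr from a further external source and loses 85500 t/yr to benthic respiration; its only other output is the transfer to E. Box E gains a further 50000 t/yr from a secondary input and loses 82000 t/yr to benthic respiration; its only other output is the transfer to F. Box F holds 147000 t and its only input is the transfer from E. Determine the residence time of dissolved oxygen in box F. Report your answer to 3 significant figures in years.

1.39 yr

Box A: F(A→B) = (74900 + 144000) − 81800 = 137100 t/yr.
Box B: F(B→C) = (137100 + 76600) − 60800 = 152900 t/yr.
Box C: F(C→D) = (152900 + 54100) − 40300 = 166700 t/yr.
Box D: F(D→E) = (166700 + 56800) − 85500 = 138000 t/yr.
Box E: F(E→F) = (138000 + 50000) − 82000 = 106000 t/yr.
Box F throughput = its input = 106000 t/yr; τ = 147000 / 106000 = 1.387 yr.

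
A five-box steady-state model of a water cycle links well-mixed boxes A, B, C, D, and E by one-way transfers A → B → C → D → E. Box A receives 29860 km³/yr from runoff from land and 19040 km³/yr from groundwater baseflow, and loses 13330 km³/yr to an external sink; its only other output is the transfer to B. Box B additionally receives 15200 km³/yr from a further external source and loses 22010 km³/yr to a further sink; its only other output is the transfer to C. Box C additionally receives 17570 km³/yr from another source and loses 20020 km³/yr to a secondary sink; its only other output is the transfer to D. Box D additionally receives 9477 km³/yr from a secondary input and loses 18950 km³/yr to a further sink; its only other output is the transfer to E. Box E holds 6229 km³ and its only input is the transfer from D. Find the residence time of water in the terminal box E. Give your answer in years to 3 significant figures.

Box A: F(A→B) = (29860 + 19040) − 13330 = 35570 km³/yr.
Box B: F(B→C) = (35570 + 15200) − 22010 = 28760 km³/yr.
Box C: F(C→D) = (28760 + 17570) − 20020 = 26310 km³/yr.
Box D: F(D→E) = (26310 + 9477) − 18950 = 16837 km³/yr.
Box E throughput = its input = 16837 km³/yr; τ = 6229 / 16837 = 0.3700 yr.

0.370 yr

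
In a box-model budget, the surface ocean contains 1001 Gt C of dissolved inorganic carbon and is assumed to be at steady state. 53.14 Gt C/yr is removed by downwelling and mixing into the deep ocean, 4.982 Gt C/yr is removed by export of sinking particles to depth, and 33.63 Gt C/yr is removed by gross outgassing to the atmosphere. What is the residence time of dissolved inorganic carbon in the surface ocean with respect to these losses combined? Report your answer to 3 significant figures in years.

Total removal = 53.14 + 4.982 + 33.63 = 91.752 Gt C/yr.
τ = M / ΣF_out = 1001 / 91.752 = 10.91 yr.

10.9 yr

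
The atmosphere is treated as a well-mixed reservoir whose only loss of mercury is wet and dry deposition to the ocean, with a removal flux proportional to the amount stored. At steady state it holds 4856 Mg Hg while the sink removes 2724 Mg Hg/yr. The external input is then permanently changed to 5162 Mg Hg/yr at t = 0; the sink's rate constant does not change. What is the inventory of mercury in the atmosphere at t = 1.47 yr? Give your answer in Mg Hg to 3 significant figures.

The sink rate constant is k = F₀/M₀ = 2724/4856 = 0.5610 yr⁻¹.
Solving dM/dt = F₁ − kM with M(0) = M₀ gives M(t) = F₁/k + (M₀ − F₁/k)·e^(−kt).
F₁/k = 5162/0.5610 = 9202.2 Mg Hg; kt = 0.5610 × 1.47 = 0.8246, e^(−kt) = 0.4384.
M(1.47) = 9202.2 + (4856 − 9202.2) × 0.4384 = 9202.2 − 1905 = 7296.8 Mg Hg.

7300 Mg Hg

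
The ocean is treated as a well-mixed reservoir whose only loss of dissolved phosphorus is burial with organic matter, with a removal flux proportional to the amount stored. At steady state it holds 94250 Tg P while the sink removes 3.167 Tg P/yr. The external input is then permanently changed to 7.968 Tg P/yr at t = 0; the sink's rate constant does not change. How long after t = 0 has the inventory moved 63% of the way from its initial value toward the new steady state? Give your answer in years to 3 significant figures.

29600 yr

τ = M₀/F₀ = 94250/3.167 = 29760 yr.
The remaining gap fraction is e^(−t/τ); 63% covered ⇒ e^(−t/τ) = 0.370.
t = −τ ln(0.370) = 29760 × 0.9943 = 29590 yr.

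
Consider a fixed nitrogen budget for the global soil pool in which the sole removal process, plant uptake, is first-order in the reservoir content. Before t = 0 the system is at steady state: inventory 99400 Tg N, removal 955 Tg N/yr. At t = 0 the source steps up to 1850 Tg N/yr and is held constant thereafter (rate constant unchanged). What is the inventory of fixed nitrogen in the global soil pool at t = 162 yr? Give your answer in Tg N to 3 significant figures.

173000 Tg N

τ = M₀/F₀ = 99400/955 = 104.1 yr; rate constant k = 1/τ.
New steady state M_∞ = F₁/k = F₁·τ = 1850 × 104.1 = 192550 Tg N.
M(t) = M_∞ + (M₀ − M_∞)·e^(−t/τ); t/τ = 162/104.1 = 1.556, so e^(−t/τ) = 0.2109.
M(t) = 192550 − 93150 × 0.2109 = 172910 Tg N.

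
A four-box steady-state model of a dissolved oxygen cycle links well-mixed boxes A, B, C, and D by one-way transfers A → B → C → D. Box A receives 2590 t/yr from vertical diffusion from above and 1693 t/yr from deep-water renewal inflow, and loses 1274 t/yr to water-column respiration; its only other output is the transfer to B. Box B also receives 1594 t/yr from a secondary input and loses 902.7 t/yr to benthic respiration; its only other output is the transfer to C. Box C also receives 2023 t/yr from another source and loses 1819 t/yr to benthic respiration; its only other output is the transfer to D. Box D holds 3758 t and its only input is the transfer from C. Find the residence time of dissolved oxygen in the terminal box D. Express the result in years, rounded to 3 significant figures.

0.963 yr

Box A: F(A→B) = (2590 + 1693) − 1274 = 3009.0 t/yr.
Box B: F(B→C) = (3009.0 + 1594) − 902.7 = 3700.3 t/yr.
Box C: F(C→D) = (3700.3 + 2023) − 1819 = 3904.3 t/yr.
Box D throughput = its input = 3904.3 t/yr; τ = 3758 / 3904.3 = 0.9625 yr.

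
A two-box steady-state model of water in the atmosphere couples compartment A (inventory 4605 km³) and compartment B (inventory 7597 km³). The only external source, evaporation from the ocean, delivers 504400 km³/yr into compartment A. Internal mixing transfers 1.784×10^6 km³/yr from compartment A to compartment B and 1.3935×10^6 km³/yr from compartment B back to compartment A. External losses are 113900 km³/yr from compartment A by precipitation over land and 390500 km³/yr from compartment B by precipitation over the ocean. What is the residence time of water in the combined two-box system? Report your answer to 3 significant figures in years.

0.0242 yr

Treat the two boxes together as one reservoir: the mixing fluxes between them are internal recycling, so τ = ΣM / Σ(external losses).
M_total = 4605 + 7597 = 12202 km³.
ΣF_external_out = 113900 + 390500 = 504400 km³/yr.
τ = M_total / ΣF_ext = 12202 / 504400 = 0.02419 yr.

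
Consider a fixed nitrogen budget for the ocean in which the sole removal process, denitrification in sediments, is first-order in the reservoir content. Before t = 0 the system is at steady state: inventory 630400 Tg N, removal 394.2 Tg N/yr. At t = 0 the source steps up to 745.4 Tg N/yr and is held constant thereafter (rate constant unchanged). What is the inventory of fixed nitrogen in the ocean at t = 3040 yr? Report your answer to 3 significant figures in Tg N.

1.11×10^6 Tg N

The sink rate constant is k = F₀/M₀ = 394.2/630400 = 0.0006253 yr⁻¹.
Solving dM/dt = F₁ − kM with M(0) = M₀ gives M(t) = F₁/k + (M₀ − F₁/k)·e^(−kt).
F₁/k = 745.4/0.0006253 = 1.1920×10^6 Tg N; kt = 0.0006253 × 3040 = 1.901, e^(−kt) = 0.1494.
M(3040) = 1.1920×10^6 + (630400 − 1.1920×10^6) × 0.1494 = 1.1920×10^6 − 83920 = 1.1081×10^6 Tg N.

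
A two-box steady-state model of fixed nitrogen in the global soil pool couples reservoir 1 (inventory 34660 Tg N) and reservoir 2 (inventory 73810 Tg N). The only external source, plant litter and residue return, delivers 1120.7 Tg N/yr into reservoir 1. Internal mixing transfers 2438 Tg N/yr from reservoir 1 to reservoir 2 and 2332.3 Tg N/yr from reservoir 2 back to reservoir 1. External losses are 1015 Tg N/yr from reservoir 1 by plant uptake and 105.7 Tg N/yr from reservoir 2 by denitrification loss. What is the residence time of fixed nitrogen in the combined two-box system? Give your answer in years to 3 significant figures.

Residence time in the combined system uses the total inventory and the total *external* removal — internal exchanges between the two boxes cancel.
M_total = 34660 + 73810 = 108470 Tg N.
ΣF_external_out = 1015 + 105.7 = 1120.7 Tg N/yr.
τ = M_total / ΣF_ext = 108470 / 1120.7 = 96.79 yr.

96.8 yr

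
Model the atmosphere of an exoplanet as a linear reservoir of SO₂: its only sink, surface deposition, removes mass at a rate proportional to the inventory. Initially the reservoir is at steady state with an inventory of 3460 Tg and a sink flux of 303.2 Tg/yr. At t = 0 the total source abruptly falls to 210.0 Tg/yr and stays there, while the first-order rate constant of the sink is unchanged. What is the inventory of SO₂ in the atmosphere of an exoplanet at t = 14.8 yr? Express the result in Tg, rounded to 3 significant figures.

2690 Tg

The sink rate constant is k = F₀/M₀ = 303.2/3460 = 0.08763 yr⁻¹.
Solving dM/dt = F₁ − kM with M(0) = M₀ gives M(t) = F₁/k + (M₀ − F₁/k)·e^(−kt).
F₁/k = 210.0/0.08763 = 2396.4 Tg; kt = 0.08763 × 14.8 = 1.297, e^(−kt) = 0.2734.
M(14.8) = 2396.4 + (3460 − 2396.4) × 0.2734 = 2396.4 + 290.7 = 2687.2 Tg.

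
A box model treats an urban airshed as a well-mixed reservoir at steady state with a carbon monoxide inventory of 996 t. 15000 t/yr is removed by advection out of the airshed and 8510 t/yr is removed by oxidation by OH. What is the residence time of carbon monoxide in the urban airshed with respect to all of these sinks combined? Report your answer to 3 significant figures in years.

Total removal flux = 15000 + 8510 = 23510 t/yr.
τ = M / ΣF_out = 996 / 23510 = 0.04236 yr.

0.0424 yr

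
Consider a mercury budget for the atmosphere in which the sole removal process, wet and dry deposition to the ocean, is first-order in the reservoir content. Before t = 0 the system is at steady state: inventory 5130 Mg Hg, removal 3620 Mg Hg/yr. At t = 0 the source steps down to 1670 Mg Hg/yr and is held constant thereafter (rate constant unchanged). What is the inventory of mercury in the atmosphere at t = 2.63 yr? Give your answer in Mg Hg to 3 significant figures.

2800 Mg Hg

Residence time τ = M₀/F₀ = 1.417 yr. The eventual steady state is M_∞ = M₀·(F₁/F₀) = 5130 × 1670/3620 = 2366.6 Mg Hg.
The anomaly ΔM(t) = M(t) − M_∞ decays as ΔM₀·e^(−t/τ) with ΔM₀ = 5130 − 2366.6 = 2763 Mg Hg.
At t = 2.63 yr, e^(−t/τ) = e^(−1.856) = 0.1563, so ΔM = 432.0 Mg Hg and M = 2366.6 + 432.0 = 2798.6 Mg Hg.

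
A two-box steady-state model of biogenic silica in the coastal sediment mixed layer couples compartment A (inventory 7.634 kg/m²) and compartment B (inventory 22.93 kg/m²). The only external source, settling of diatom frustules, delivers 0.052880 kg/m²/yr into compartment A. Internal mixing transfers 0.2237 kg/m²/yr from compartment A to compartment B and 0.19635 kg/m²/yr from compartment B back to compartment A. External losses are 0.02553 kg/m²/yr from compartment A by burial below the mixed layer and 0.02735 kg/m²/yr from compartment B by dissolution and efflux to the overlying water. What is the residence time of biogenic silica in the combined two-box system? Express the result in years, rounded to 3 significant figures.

Residence time in the combined system uses the total inventory and the total *external* removal — internal exchanges between the two boxes cancel.
M_total = 7.634 + 22.93 = 30.564 kg/m².
ΣF_external_out = 0.02553 + 0.02735 = 0.052880 kg/m²/yr.
τ = M_total / ΣF_ext = 30.564 / 0.052880 = 578.0 yr.

578 yr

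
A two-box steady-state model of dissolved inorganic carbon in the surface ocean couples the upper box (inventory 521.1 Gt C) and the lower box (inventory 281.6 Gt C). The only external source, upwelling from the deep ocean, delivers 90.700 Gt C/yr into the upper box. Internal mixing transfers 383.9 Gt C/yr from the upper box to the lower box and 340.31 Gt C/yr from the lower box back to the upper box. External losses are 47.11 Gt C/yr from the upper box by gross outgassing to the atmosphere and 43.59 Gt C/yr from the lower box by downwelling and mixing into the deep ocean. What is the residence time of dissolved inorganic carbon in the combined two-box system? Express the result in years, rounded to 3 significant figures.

8.85 yr

Treat the two boxes together as one reservoir: the mixing fluxes between them are internal recycling, so τ = ΣM / Σ(external losses).
M_total = 521.1 + 281.6 = 802.70 Gt C.
ΣF_external_out = 47.11 + 43.59 = 90.700 Gt C/yr.
τ = M_total / ΣF_ext = 802.70 / 90.700 = 8.850 yr.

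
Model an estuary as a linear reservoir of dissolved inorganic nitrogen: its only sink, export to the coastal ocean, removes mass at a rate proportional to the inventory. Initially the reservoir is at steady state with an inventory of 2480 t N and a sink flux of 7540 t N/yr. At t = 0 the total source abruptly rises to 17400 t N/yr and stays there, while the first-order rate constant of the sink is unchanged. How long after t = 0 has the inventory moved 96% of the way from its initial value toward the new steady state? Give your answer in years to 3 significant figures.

τ = M₀/F₀ = 2480/7540 = 0.3289 yr.
The remaining gap fraction is e^(−t/τ); 96% covered ⇒ e^(−t/τ) = 0.0400.
t = −τ ln(0.0400) = 0.3289 × 3.219 = 1.059 yr.

1.06 yr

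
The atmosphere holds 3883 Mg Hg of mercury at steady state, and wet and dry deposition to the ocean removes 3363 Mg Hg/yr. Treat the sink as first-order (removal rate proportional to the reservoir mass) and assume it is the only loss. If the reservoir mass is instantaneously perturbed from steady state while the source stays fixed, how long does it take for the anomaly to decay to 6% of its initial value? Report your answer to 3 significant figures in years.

For a linear reservoir the anomaly decays as exp(−t/τ) with τ = M/F = 3883/3363 = 1.155 yr.
exp(−t/τ) = 0.06 ⇒ t = −τ ln(0.06) = 1.155 × 2.813 = 3.248 yr.

3.25 yr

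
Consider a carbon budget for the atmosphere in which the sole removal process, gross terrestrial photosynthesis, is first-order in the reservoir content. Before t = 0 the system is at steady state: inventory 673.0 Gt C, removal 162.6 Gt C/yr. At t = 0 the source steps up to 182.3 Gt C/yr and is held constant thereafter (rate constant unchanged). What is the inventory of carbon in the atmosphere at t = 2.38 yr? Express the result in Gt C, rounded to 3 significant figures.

709 Gt C

Residence time τ = M₀/F₀ = 4.139 yr. The eventual steady state is M_∞ = M₀·(F₁/F₀) = 673.0 × 182.3/162.6 = 754.54 Gt C.
The anomaly ΔM(t) = M(t) − M_∞ decays as ΔM₀·e^(−t/τ) with ΔM₀ = 673.0 − 754.54 = −81.54 Gt C.
At t = 2.38 yr, e^(−t/τ) = e^(−0.5750) = 0.5627, so ΔM = −45.88 Gt C and M = 754.54 − 45.88 = 708.66 Gt C.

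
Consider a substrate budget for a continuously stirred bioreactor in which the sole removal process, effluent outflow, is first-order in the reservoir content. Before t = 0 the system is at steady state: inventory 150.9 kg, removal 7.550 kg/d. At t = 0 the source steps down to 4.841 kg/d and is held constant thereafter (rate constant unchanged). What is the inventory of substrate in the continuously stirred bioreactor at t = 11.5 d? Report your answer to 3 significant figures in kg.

127 kg

The sink rate constant is k = F₀/M₀ = 7.550/150.9 = 0.05003 d⁻¹.
Solving dM/dt = F₁ − kM with M(0) = M₀ gives M(t) = F₁/k + (M₀ − F₁/k)·e^(−kt).
F₁/k = 4.841/0.05003 = 96.756 kg; kt = 0.05003 × 11.5 = 0.5754, e^(−kt) = 0.5625.
M(11.5) = 96.756 + (150.9 − 96.756) × 0.5625 = 96.756 + 30.46 = 127.21 kg.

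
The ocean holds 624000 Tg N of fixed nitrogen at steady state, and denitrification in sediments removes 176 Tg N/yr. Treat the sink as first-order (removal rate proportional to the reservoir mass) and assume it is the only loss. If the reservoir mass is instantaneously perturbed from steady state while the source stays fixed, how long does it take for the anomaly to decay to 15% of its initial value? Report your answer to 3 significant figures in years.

For a linear reservoir the anomaly decays as exp(−t/τ) with τ = M/F = 624000/176 = 3545 yr.
exp(−t/τ) = 0.15 ⇒ t = −τ ln(0.15) = 3545 × 1.897 = 6726 yr.

6730 yr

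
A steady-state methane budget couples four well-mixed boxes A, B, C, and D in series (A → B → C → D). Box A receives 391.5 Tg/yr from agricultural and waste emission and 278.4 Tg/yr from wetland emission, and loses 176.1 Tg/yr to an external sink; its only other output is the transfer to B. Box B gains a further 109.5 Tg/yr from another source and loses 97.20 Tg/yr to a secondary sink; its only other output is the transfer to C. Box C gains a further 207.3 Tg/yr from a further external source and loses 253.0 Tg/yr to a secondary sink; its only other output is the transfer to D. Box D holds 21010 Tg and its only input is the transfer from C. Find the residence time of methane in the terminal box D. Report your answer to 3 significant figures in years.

45.6 yr

Box A: F(A→B) = (391.5 + 278.4) − 176.1 = 493.80 Tg/yr.
Box B: F(B→C) = (493.80 + 109.5) − 97.20 = 506.10 Tg/yr.
Box C: F(C→D) = (506.10 + 207.3) − 253.0 = 460.40 Tg/yr.
Box D throughput = its input = 460.40 Tg/yr; τ = 21010 / 460.40 = 45.63 yr.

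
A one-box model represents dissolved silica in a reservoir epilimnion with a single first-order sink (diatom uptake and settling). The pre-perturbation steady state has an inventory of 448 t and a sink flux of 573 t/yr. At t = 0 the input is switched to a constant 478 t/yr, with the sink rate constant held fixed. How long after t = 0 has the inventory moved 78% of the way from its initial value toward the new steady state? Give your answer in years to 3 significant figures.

1.18 yr

τ = M₀/F₀ = 448/573 = 0.7818 yr.
The remaining gap fraction is e^(−t/τ); 78% covered ⇒ e^(−t/τ) = 0.220.
t = −τ ln(0.220) = 0.7818 × 1.514 = 1.184 yr.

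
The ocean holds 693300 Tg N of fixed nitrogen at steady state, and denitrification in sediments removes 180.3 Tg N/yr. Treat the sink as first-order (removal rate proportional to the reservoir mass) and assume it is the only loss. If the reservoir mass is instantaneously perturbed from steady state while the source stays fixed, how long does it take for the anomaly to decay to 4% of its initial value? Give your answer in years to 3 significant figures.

For a linear reservoir the anomaly decays as exp(−t/τ) with τ = M/F = 693300/180.3 = 3845 yr.
exp(−t/τ) = 0.04 ⇒ t = −τ ln(0.04) = 3845 × 3.219 = 12380 yr.

12400 yr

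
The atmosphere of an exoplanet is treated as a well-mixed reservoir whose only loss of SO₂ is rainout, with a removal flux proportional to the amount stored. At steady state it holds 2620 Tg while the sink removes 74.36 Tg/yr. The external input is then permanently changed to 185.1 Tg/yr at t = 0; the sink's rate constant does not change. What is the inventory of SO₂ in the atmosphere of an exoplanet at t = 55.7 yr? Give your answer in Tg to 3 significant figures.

5720 Tg

Residence time τ = M₀/F₀ = 35.23 yr. The eventual steady state is M_∞ = M₀·(F₁/F₀) = 2620 × 185.1/74.36 = 6521.8 Tg.
The anomaly ΔM(t) = M(t) − M_∞ decays as ΔM₀·e^(−t/τ) with ΔM₀ = 2620 − 6521.8 = −3902 Tg.
At t = 55.7 yr, e^(−t/τ) = e^(−1.581) = 0.2058, so ΔM = −803.0 Tg and M = 6521.8 − 803.0 = 5718.8 Tg.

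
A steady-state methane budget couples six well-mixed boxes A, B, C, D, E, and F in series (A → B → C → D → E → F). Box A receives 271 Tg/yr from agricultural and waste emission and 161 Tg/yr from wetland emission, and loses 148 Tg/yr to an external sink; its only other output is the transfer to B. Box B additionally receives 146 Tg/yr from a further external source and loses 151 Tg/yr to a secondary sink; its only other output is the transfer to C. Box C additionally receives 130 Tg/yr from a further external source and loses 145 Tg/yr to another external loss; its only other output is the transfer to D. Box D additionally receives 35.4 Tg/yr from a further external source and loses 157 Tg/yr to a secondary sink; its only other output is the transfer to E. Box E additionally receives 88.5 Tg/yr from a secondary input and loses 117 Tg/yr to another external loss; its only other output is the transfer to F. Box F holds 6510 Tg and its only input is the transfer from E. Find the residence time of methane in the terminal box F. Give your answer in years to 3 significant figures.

Box A: F(A→B) = (271 + 161) − 148 = 284.00 Tg/yr.
Box B: F(B→C) = (284.00 + 146) − 151 = 279.00 Tg/yr.
Box C: F(C→D) = (279.00 + 130) − 145 = 264.00 Tg/yr.
Box D: F(D→E) = (264.00 + 35.4) − 157 = 142.40 Tg/yr.
Box E: F(E→F) = (142.40 + 88.5) − 117 = 113.90 Tg/yr.
Box F throughput = its input = 113.90 Tg/yr; τ = 6510 / 113.90 = 57.16 yr.

57.2 yr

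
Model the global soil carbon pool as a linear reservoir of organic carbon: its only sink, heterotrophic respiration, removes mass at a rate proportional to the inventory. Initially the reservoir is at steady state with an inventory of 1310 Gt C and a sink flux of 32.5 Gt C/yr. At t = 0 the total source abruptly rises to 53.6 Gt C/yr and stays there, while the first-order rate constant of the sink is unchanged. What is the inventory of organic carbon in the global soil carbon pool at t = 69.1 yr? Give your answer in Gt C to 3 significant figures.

τ = M₀/F₀ = 1310/32.5 = 40.31 yr; rate constant k = 1/τ.
New steady state M_∞ = F₁/k = F₁·τ = 53.6 × 40.31 = 2160.5 Gt C.
M(t) = M_∞ + (M₀ − M_∞)·e^(−t/τ); t/τ = 69.1/40.31 = 1.714, so e^(−t/τ) = 0.1801.
M(t) = 2160.5 − 850.5 × 0.1801 = 2007.3 Gt C.

2010 Gt C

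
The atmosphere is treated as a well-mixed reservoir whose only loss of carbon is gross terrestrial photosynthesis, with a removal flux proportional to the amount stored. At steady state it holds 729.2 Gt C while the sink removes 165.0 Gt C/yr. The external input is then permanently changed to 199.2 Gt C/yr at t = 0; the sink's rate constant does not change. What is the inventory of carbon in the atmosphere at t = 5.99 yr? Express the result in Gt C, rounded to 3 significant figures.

841 Gt C

τ = M₀/F₀ = 729.2/165.0 = 4.419 yr; rate constant k = 1/τ.
New steady state M_∞ = F₁/k = F₁·τ = 199.2 × 4.419 = 880.34 Gt C.
M(t) = M_∞ + (M₀ − M_∞)·e^(−t/τ); t/τ = 5.99/4.419 = 1.355, so e^(−t/τ) = 0.2578.
M(t) = 880.34 − 151.1 × 0.2578 = 841.37 Gt C.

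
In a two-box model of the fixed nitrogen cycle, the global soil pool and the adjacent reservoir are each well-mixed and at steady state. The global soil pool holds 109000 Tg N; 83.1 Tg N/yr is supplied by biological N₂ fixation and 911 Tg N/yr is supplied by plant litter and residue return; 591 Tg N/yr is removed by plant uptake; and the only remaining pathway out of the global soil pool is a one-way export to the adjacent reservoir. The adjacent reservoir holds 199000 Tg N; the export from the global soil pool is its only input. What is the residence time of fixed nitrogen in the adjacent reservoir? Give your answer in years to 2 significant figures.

490 yr

Balance the global soil pool: ΣF_in = 83.1 + 911 = 994.10 Tg N/yr.
Export to the adjacent reservoir = ΣF_in − (591) = 403.10 Tg N/yr.
At steady state the output of the adjacent reservoir equals its input, 403.10 Tg N/yr.
τ = M / F = 199000 / 403.10 = 493.7 yr.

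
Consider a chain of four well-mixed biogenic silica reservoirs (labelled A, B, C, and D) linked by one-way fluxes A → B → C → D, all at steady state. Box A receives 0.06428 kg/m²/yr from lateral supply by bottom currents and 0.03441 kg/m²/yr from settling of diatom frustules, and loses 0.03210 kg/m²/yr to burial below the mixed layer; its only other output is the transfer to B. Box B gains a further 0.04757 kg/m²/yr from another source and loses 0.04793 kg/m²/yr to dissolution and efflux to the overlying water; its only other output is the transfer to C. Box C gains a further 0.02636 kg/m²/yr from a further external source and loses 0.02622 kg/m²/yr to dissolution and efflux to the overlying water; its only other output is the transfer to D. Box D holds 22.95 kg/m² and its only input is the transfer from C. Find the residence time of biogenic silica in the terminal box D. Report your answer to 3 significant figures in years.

346 yr

Box A: F(A→B) = (0.06428 + 0.03441) − 0.03210 = 0.066590 kg/m²/yr.
Box B: F(B→C) = (0.066590 + 0.04757) − 0.04793 = 0.066230 kg/m²/yr.
Box C: F(C→D) = (0.066230 + 0.02636) − 0.02622 = 0.066370 kg/m²/yr.
Box D throughput = its input = 0.066370 kg/m²/yr; τ = 22.95 / 0.066370 = 345.8 yr.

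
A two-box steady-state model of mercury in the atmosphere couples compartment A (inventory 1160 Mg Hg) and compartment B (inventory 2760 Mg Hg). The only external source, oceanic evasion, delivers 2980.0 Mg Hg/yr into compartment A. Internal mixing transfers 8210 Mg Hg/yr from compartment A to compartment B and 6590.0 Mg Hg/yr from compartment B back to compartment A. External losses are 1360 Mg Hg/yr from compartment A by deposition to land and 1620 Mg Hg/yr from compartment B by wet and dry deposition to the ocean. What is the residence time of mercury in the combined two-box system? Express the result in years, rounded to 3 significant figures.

1.32 yr

Treat the two boxes together as one reservoir: the mixing fluxes between them are internal recycling, so τ = ΣM / Σ(external losses).
M_total = 1160 + 2760 = 3920.0 Mg Hg.
ΣF_external_out = 1360 + 1620 = 2980.0 Mg Hg/yr.
τ = M_total / ΣF_ext = 3920.0 / 2980.0 = 1.315 yr.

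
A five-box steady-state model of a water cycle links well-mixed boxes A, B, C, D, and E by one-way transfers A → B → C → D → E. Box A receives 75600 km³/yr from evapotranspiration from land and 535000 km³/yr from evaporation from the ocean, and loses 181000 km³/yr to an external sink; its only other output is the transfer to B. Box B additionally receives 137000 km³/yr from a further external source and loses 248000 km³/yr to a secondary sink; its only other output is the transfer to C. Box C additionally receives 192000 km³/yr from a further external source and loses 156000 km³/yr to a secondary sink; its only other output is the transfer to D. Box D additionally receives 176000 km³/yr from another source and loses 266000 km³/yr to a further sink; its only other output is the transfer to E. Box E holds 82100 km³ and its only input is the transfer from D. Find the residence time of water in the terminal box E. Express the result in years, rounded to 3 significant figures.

0.310 yr

Box A: F(A→B) = (75600 + 535000) − 181000 = 429600 km³/yr.
Box B: F(B→C) = (429600 + 137000) − 248000 = 318600 km³/yr.
Box C: F(C→D) = (318600 + 192000) − 156000 = 354600 km³/yr.
Box D: F(D→E) = (354600 + 176000) − 266000 = 264600 km³/yr.
Box E throughput = its input = 264600 km³/yr; τ = 82100 / 264600 = 0.3103 yr.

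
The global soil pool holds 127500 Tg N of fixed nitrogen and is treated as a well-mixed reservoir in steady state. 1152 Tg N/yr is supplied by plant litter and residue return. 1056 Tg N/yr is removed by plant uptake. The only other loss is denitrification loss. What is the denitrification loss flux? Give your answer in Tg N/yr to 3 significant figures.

96.0 Tg N/yr

At steady state ΣF_in = ΣF_out.
ΣF_in = 1152.0 Tg N/yr.
Denitrification loss flux = ΣF_in − (1056) = 1152.0 − 1056 = 96.00 Tg N/yr.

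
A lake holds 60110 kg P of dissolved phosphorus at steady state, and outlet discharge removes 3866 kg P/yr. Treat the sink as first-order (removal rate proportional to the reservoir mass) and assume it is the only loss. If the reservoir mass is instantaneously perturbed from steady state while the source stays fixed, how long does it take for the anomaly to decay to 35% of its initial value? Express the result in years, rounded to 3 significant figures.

16.3 yr

For a linear reservoir the anomaly decays as exp(−t/τ) with τ = M/F = 60110/3866 = 15.55 yr.
exp(−t/τ) = 0.35 ⇒ t = −τ ln(0.35) = 15.55 × 1.050 = 16.32 yr.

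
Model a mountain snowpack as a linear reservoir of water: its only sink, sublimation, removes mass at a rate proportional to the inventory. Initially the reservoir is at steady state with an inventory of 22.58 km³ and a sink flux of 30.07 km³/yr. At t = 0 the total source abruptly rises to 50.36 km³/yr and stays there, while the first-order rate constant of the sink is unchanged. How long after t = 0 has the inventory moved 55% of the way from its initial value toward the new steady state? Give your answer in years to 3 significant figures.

τ = M₀/F₀ = 22.58/30.07 = 0.7509 yr.
The remaining gap fraction is e^(−t/τ); 55% covered ⇒ e^(−t/τ) = 0.450.
t = −τ ln(0.450) = 0.7509 × 0.7985 = 0.5996 yr.

0.600 yr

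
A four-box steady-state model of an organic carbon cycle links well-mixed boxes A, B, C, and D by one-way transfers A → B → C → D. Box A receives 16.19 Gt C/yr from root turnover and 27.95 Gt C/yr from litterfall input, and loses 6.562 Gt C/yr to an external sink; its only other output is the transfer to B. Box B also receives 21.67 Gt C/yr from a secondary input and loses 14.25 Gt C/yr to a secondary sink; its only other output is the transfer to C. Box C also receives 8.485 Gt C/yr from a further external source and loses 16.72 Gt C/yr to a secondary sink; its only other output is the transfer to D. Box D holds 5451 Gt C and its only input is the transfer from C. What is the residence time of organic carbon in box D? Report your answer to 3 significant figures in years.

Box A: F(A→B) = (16.19 + 27.95) − 6.562 = 37.578 Gt C/yr.
Box B: F(B→C) = (37.578 + 21.67) − 14.25 = 44.998 Gt C/yr.
Box C: F(C→D) = (44.998 + 8.485) − 16.72 = 36.763 Gt C/yr.
Box D throughput = its input = 36.763 Gt C/yr; τ = 5451 / 36.763 = 148.3 yr.

148 yr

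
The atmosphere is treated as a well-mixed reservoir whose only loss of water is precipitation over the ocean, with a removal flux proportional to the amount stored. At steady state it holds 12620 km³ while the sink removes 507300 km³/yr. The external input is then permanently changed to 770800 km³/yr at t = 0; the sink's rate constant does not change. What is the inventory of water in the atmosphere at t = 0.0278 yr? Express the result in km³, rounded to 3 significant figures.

τ = M₀/F₀ = 12620/507300 = 0.02488 yr; rate constant k = 1/τ.
New steady state M_∞ = F₁/k = F₁·τ = 770800 × 0.02488 = 19175 km³.
M(t) = M_∞ + (M₀ − M_∞)·e^(−t/τ); t/τ = 0.0278/0.02488 = 1.118, so e^(−t/τ) = 0.3271.
M(t) = 19175 − 6555 × 0.3271 = 17031 km³.

17000 km³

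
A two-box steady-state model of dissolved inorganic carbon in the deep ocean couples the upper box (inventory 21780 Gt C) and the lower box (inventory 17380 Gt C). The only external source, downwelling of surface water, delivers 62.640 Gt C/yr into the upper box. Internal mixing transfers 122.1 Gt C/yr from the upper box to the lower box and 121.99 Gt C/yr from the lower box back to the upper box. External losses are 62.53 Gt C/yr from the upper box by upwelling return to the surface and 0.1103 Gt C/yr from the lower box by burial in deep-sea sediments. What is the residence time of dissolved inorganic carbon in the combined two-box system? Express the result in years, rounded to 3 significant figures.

Treat the two boxes together as one reservoir: the mixing fluxes between them are internal recycling, so τ = ΣM / Σ(external losses).
M_total = 21780 + 17380 = 39160 Gt C.
ΣF_external_out = 62.53 + 0.1103 = 62.640 Gt C/yr.
τ = M_total / ΣF_ext = 39160 / 62.640 = 625.2 yr.

625 yr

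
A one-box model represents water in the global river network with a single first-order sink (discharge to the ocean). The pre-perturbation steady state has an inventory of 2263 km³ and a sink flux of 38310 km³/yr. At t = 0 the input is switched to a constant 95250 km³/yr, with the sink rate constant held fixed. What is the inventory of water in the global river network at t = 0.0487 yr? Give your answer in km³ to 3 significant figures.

The sink rate constant is k = F₀/M₀ = 38310/2263 = 16.93 yr⁻¹.
Solving dM/dt = F₁ − kM with M(0) = M₀ gives M(t) = F₁/k + (M₀ − F₁/k)·e^(−kt).
F₁/k = 95250/16.93 = 5626.5 km³; kt = 16.93 × 0.0487 = 0.8244, e^(−kt) = 0.4385.
M(0.0487) = 5626.5 + (2263 − 5626.5) × 0.4385 = 5626.5 − 1475 = 4151.7 km³.

4150 km³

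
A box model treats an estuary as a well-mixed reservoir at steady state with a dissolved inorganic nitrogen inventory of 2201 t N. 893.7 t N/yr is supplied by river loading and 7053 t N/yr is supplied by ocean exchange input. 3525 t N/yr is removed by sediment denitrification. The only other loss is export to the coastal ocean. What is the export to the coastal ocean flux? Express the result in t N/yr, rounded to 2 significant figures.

4400 t N/yr

At steady state ΣF_in = ΣF_out.
ΣF_in = 893.7 + 7053 = 7946.7 t N/yr.
Export to the coastal ocean flux = ΣF_in − (3525) = 7946.7 − 3525 = 4422 t N/yr.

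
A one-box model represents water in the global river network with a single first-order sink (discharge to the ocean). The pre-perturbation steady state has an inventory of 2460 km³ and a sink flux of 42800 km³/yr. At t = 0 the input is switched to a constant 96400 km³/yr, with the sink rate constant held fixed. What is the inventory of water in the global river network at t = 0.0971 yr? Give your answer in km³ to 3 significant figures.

4970 km³

Residence time τ = M₀/F₀ = 0.05748 yr. The eventual steady state is M_∞ = M₀·(F₁/F₀) = 2460 × 96400/42800 = 5540.7 km³.
The anomaly ΔM(t) = M(t) − M_∞ decays as ΔM₀·e^(−t/τ) with ΔM₀ = 2460 − 5540.7 = −3081 km³.
At t = 0.0971 yr, e^(−t/τ) = e^(−1.689) = 0.1846, so ΔM = −568.8 km³ and M = 5540.7 − 568.8 = 4971.9 km³.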